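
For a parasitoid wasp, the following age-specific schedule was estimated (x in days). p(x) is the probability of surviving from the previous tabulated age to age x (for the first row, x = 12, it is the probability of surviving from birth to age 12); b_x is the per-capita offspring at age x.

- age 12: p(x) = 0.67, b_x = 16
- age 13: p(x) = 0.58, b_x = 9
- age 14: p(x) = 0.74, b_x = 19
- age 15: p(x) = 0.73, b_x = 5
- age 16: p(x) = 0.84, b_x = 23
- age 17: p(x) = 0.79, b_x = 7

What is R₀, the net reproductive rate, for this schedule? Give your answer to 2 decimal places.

Survivorship from birth: l_x = p_12·p_13·…·p_x.
  l_12 = 0.67000
  l_13 = 0.38860
  l_14 = 0.28756
  l_15 = 0.20992
  l_16 = 0.17633
  l_17 = 0.13930
R₀ = Σ l_x b_x:
  age 12: 0.67000 × 16 = 10.7200
  age 13: 0.38860 × 9 = 3.4974
  age 14: 0.28756 × 19 = 5.4636
  age 15: 0.20992 × 5 = 1.0496
  age 16: 0.17633 × 23 = 4.0556
  age 17: 0.13930 × 7 = 0.9751
R₀ = 10.7200 + 3.4974 + 5.4636 + 1.0496 + 4.0556 + 0.9751 = 25.7613

25.76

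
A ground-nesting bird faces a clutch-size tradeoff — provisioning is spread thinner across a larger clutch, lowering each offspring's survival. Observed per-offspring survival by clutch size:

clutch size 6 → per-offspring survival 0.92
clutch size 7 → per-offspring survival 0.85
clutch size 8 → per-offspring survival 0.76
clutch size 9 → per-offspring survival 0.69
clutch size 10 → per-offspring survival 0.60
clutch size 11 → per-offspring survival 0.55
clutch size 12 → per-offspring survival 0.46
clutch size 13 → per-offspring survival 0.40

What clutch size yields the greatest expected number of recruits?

9

Expected recruits = c × s(c):
  c=6: 6 × 0.92 = 5.520
  c=7: 7 × 0.85 = 5.950
  c=8: 8 × 0.76 = 6.080
  c=9: 9 × 0.69 = 6.210
  c=10: 10 × 0.60 = 6.000
  c=11: 11 × 0.55 = 6.050
  c=12: 12 × 0.46 = 5.520
  c=13: 13 × 0.40 = 5.200
Maximum at c = 9 (6.210 recruits).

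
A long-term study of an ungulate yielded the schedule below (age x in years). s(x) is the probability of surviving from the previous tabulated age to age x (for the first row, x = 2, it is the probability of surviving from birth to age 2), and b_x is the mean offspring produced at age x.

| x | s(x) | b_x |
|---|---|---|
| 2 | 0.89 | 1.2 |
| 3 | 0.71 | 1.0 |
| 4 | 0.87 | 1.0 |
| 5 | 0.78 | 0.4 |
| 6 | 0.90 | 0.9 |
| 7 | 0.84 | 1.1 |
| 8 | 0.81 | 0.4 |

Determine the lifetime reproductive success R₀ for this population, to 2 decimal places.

3.23

Survivorship from birth: l_x = s_2·s_3·…·s_x.
  l_2 = 0.89000
  l_3 = 0.63190
  l_4 = 0.54975
  l_5 = 0.42881
  l_6 = 0.38593
  l_7 = 0.32418
  l_8 = 0.26258
R₀ = Σ l_x b_x:
  age 2: 0.89000 × 1.2 = 1.0680
  age 3: 0.63190 × 1.0 = 0.6319
  age 4: 0.54975 × 1.0 = 0.5497
  age 5: 0.42881 × 0.4 = 0.1715
  age 6: 0.38593 × 0.9 = 0.3473
  age 7: 0.32418 × 1.1 = 0.3566
  age 8: 0.26258 × 0.4 = 0.1050
R₀ = 1.0680 + 0.6319 + 0.5497 + 0.1715 + 0.3473 + 0.3566 + 0.1050 = 3.2301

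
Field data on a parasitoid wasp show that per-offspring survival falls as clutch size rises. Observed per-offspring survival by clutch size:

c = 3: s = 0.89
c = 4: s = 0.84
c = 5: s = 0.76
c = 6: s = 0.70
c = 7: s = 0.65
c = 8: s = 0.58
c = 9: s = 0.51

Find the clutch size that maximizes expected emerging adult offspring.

8

Expected emerging adult offspring = c × s(c):
  c=3: 3 × 0.89 = 2.670
  c=4: 4 × 0.84 = 3.360
  c=5: 5 × 0.76 = 3.800
  c=6: 6 × 0.70 = 4.200
  c=7: 7 × 0.65 = 4.550
  c=8: 8 × 0.58 = 4.640
  c=9: 9 × 0.51 = 4.590
Maximum at c = 8 (4.640 emerging adult offspring).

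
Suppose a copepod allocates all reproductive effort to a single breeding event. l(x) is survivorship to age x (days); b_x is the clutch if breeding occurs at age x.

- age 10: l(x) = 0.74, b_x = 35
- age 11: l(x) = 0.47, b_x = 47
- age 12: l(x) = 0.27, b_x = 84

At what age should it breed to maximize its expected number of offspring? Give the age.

Expected offspring if breeding at age x = l(x) × b_x:
  age 10: 0.74 × 35 = 25.900
  age 11: 0.47 × 47 = 22.090
  age 12: 0.27 × 84 = 22.680
Maximum at age 10 (25.900).

10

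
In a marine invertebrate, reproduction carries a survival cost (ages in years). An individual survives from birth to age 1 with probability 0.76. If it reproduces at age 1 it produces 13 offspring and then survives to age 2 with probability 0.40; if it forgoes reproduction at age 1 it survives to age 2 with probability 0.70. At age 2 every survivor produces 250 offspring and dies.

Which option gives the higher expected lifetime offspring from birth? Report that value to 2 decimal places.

breed at age 1: R₀ = 0.76 × (13 + 0.40 × 250) = 0.76 × 113.0000 = 85.8800
delay to age 2: R₀ = 0.76 × (0.70 × 250) = 0.76 × 175.0000 = 133.0000
Higher: delay to age 2 (133.0000).

133.00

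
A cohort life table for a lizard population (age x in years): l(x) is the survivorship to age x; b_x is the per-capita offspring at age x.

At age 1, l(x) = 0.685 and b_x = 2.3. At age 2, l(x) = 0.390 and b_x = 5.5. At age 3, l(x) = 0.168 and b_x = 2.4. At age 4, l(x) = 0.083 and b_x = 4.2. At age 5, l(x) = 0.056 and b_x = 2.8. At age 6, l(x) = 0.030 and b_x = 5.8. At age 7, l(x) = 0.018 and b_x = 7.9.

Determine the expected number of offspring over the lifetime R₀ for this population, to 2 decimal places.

R₀ = Σ l(x) b_x:
  age 1: 0.685 × 2.3 = 1.5755
  age 2: 0.390 × 5.5 = 2.1450
  age 3: 0.168 × 2.4 = 0.4032
  age 4: 0.083 × 4.2 = 0.3486
  age 5: 0.056 × 2.8 = 0.1568
  age 6: 0.030 × 5.8 = 0.1740
  age 7: 0.018 × 7.9 = 0.1422
R₀ = 1.5755 + 2.1450 + 0.4032 + 0.3486 + 0.1568 + 0.1740 + 0.1422 = 4.9453

4.95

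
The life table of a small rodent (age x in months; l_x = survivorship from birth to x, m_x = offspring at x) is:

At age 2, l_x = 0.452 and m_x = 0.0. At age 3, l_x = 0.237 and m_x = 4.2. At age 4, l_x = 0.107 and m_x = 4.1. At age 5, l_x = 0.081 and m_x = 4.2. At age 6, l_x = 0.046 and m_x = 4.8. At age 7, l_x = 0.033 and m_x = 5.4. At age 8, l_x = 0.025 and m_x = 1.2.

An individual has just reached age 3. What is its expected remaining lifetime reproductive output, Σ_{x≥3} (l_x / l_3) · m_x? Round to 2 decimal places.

l_3 = 0.237. Conditional survival from age 3 to x is l_x / l_3.
  x=3: (0.237/0.237) × 4.2 = 4.2000
  x=4: (0.107/0.237) × 4.1 = 1.8511
  x=5: (0.081/0.237) × 4.2 = 1.4354
  x=6: (0.046/0.237) × 4.8 = 0.9316
  x=7: (0.033/0.237) × 5.4 = 0.7519
  x=8: (0.025/0.237) × 1.2 = 0.1266
Sum = 4.2000 + 1.8511 + 1.4354 + 0.9316 + 0.7519 + 0.1266 = 9.2966

9.30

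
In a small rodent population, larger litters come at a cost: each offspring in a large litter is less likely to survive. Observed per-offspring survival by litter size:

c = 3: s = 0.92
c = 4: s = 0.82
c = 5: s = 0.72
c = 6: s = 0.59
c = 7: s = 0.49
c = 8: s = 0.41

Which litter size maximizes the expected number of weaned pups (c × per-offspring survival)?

5

Expected weaned pups = c × s(c):
  c=3: 3 × 0.92 = 2.760
  c=4: 4 × 0.82 = 3.280
  c=5: 5 × 0.72 = 3.600
  c=6: 6 × 0.59 = 3.540
  c=7: 7 × 0.49 = 3.430
  c=8: 8 × 0.41 = 3.280
Maximum at c = 5 (3.600 weaned pups).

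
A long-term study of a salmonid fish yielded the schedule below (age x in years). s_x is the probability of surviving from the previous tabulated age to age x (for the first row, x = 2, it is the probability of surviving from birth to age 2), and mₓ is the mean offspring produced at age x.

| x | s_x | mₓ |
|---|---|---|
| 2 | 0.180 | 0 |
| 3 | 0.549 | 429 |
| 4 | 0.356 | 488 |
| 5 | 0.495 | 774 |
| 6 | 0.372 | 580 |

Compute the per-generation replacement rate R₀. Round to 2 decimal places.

Survivorship from birth: l_x = s_2·s_3·…·s_x.
  l_2 = 0.18000
  l_3 = 0.09882
  l_4 = 0.03518
  l_5 = 0.01741
  l_6 = 0.00648
R₀ = Σ l_x mₓ:
  age 2: 0.18000 × 0 = 0.0000
  age 3: 0.09882 × 429 = 42.3938
  age 4: 0.03518 × 488 = 17.1678
  age 5: 0.01741 × 774 = 13.4753
  age 6: 0.00648 × 580 = 3.7584
R₀ = 0.0000 + 42.3938 + 17.1678 + 13.4753 + 3.7584 = 76.7954

76.80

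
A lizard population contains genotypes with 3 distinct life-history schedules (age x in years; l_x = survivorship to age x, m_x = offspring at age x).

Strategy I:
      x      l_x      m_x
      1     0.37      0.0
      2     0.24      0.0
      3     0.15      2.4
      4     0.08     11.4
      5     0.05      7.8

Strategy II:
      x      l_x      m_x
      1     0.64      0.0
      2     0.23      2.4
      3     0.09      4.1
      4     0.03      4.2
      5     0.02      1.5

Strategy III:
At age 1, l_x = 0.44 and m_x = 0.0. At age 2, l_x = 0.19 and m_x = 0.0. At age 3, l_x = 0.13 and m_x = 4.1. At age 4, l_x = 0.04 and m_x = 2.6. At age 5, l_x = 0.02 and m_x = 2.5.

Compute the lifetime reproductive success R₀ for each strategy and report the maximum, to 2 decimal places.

Strategy I: R₀ = 0.37×0.0 + 0.24×0.0 + 0.15×2.4 + 0.08×11.4 + 0.05×7.8 = 1.6620
Strategy II: R₀ = 0.64×0.0 + 0.23×2.4 + 0.09×4.1 + 0.03×4.2 + 0.02×1.5 = 1.0770
Strategy III: R₀ = 0.44×0.0 + 0.19×0.0 + 0.13×4.1 + 0.04×2.6 + 0.02×2.5 = 0.6870
Highest R₀: strategy I with 1.6620.

1.66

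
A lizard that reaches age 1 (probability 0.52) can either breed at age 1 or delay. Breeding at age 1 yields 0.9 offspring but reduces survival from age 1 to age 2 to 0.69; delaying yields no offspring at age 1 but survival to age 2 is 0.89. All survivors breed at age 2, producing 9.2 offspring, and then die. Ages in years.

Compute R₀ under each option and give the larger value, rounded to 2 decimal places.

4.26

breed at age 1: R₀ = 0.52 × (0.9 + 0.69 × 9.2) = 0.52 × 7.2480 = 3.7690
delay to age 2: R₀ = 0.52 × (0.89 × 9.2) = 0.52 × 8.1880 = 4.2578
Higher: delay to age 2 (4.2578).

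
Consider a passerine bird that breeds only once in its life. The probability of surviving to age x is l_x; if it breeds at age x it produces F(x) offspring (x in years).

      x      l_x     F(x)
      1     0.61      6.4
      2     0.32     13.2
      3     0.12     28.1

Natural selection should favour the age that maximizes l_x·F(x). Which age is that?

Expected offspring if breeding at age x = l_x × F(x):
  age 1: 0.61 × 6.4 = 3.904
  age 2: 0.32 × 13.2 = 4.224
  age 3: 0.12 × 28.1 = 3.372
Maximum at age 2 (4.224).

2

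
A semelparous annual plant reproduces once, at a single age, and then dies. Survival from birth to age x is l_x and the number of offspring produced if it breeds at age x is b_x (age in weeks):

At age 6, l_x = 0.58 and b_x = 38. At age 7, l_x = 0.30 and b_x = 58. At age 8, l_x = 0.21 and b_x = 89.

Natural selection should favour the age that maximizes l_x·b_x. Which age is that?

6

Expected offspring if breeding at age x = l_x × b_x:
  age 6: 0.58 × 38 = 22.040
  age 7: 0.30 × 58 = 17.400
  age 8: 0.21 × 89 = 18.690
Maximum at age 6 (22.040).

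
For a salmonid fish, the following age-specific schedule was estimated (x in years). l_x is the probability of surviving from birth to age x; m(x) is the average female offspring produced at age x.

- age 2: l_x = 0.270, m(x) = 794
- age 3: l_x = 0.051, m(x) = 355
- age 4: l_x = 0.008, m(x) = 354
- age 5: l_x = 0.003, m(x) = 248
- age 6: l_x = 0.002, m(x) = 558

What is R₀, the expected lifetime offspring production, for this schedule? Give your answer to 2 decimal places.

R₀ = Σ l_x m(x):
  age 2: 0.270 × 794 = 214.3800
  age 3: 0.051 × 355 = 18.1050
  age 4: 0.008 × 354 = 2.8320
  age 5: 0.003 × 248 = 0.7440
  age 6: 0.002 × 558 = 1.1160
R₀ = 214.3800 + 18.1050 + 2.8320 + 0.7440 + 1.1160 = 237.1770

237.18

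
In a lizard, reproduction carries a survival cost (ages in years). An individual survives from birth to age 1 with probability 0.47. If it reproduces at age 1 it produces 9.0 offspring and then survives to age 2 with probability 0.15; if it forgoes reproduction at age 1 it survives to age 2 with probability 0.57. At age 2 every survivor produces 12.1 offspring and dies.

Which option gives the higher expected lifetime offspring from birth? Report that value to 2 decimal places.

5.08

breed at age 1: R₀ = 0.47 × (9.0 + 0.15 × 12.1) = 0.47 × 10.8150 = 5.0830
delay to age 2: R₀ = 0.47 × (0.57 × 12.1) = 0.47 × 6.8970 = 3.2416
Higher: breed at age 1 (5.0830).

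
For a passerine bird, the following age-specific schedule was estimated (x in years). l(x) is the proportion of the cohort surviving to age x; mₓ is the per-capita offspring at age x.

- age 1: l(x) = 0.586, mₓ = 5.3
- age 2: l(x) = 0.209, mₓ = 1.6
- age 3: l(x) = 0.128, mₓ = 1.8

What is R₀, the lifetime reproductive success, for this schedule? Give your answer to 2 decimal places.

3.67

R₀ = Σ l(x) mₓ:
  age 1: 0.586 × 5.3 = 3.1058
  age 2: 0.209 × 1.6 = 0.3344
  age 3: 0.128 × 1.8 = 0.2304
R₀ = 3.1058 + 0.3344 + 0.2304 = 3.6706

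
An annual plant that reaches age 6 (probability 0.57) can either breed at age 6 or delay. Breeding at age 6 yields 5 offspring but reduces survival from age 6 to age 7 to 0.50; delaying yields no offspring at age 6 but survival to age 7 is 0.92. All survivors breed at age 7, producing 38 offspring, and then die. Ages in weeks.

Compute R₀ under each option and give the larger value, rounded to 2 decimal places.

breed at age 6: R₀ = 0.57 × (5 + 0.50 × 38) = 0.57 × 24.0000 = 13.6800
delay to age 7: R₀ = 0.57 × (0.92 × 38) = 0.57 × 34.9600 = 19.9272
Higher: delay to age 7 (19.9272).

19.93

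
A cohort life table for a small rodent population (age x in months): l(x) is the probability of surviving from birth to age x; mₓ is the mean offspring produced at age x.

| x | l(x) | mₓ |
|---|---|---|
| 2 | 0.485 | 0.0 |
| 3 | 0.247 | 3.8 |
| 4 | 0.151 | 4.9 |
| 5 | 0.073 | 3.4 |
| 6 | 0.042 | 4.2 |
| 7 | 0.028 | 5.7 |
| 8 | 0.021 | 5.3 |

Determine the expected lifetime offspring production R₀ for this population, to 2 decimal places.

R₀ = Σ l(x) mₓ:
  age 2: 0.485 × 0.0 = 0.0000
  age 3: 0.247 × 3.8 = 0.9386
  age 4: 0.151 × 4.9 = 0.7399
  age 5: 0.073 × 3.4 = 0.2482
  age 6: 0.042 × 4.2 = 0.1764
  age 7: 0.028 × 5.7 = 0.1596
  age 8: 0.021 × 5.3 = 0.1113
R₀ = 0.0000 + 0.9386 + 0.7399 + 0.2482 + 0.1764 + 0.1596 + 0.1113 = 2.3740

2.37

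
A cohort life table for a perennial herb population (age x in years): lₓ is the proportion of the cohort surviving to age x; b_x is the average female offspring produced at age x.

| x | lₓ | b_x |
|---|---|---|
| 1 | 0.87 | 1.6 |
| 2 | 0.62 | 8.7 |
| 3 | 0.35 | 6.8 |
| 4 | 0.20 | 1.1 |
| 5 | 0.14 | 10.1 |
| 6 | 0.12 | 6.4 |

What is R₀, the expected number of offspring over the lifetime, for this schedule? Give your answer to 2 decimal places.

11.57

R₀ = Σ lₓ b_x:
  age 1: 0.87 × 1.6 = 1.3920
  age 2: 0.62 × 8.7 = 5.3940
  age 3: 0.35 × 6.8 = 2.3800
  age 4: 0.20 × 1.1 = 0.2200
  age 5: 0.14 × 10.1 = 1.4140
  age 6: 0.12 × 6.4 = 0.7680
R₀ = 1.3920 + 5.3940 + 2.3800 + 0.2200 + 1.4140 + 0.7680 = 11.5680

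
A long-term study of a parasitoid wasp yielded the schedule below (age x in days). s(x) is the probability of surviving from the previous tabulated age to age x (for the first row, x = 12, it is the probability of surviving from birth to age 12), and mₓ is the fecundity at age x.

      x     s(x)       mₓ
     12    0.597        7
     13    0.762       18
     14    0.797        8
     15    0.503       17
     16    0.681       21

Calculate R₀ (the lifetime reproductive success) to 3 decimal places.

Survivorship from birth: l_x = s_12·s_13·…·s_x.
  l_12 = 0.59700
  l_13 = 0.45491
  l_14 = 0.36257
  l_15 = 0.18237
  l_16 = 0.12419
R₀ = Σ l_x mₓ:
  age 12: 0.59700 × 7 = 4.1790
  age 13: 0.45491 × 18 = 8.1884
  age 14: 0.36257 × 8 = 2.9006
  age 15: 0.18237 × 17 = 3.1003
  age 16: 0.12419 × 21 = 2.6080
R₀ = 4.1790 + 8.1884 + 2.9006 + 3.1003 + 2.6080 = 20.9762

20.976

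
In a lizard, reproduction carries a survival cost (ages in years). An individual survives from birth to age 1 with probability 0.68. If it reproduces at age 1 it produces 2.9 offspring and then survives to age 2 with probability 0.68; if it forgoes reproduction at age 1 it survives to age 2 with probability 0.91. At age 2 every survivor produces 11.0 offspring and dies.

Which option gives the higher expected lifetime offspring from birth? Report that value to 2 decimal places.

7.06

breed at age 1: R₀ = 0.68 × (2.9 + 0.68 × 11.0) = 0.68 × 10.3800 = 7.0584
delay to age 2: R₀ = 0.68 × (0.91 × 11.0) = 0.68 × 10.0100 = 6.8068
Higher: breed at age 1 (7.0584).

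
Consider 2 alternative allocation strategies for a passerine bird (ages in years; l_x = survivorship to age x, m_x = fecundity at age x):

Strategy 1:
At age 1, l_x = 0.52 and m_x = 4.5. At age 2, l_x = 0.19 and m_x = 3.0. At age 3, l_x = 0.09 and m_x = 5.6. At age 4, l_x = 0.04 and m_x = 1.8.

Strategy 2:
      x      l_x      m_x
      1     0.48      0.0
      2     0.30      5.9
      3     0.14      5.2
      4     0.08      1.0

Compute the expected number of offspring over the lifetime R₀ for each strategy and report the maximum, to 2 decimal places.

Strategy 1: R₀ = 0.52×4.5 + 0.19×3.0 + 0.09×5.6 + 0.04×1.8 = 3.4860
Strategy 2: R₀ = 0.48×0.0 + 0.30×5.9 + 0.14×5.2 + 0.08×1.0 = 2.5780
Highest R₀: strategy 1 with 3.4860.

3.49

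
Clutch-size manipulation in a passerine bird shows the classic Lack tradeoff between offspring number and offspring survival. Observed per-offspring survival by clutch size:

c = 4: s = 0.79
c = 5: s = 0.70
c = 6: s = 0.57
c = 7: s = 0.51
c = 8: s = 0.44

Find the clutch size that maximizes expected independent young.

Expected independent young = c × s(c):
  c=4: 4 × 0.79 = 3.160
  c=5: 5 × 0.70 = 3.500
  c=6: 6 × 0.57 = 3.420
  c=7: 7 × 0.51 = 3.570
  c=8: 8 × 0.44 = 3.520
Maximum at c = 7 (3.570 independent young).

7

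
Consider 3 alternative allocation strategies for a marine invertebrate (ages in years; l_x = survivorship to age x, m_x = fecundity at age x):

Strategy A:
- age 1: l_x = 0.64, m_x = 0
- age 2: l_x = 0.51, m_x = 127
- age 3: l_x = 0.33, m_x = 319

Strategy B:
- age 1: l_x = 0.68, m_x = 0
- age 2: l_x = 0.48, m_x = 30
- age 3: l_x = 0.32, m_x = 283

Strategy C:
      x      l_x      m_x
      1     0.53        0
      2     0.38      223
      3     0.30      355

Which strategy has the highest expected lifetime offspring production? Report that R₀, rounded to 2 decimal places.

Strategy A: R₀ = 0.64×0 + 0.51×127 + 0.33×319 = 170.0400
Strategy B: R₀ = 0.68×0 + 0.48×30 + 0.32×283 = 104.9600
Strategy C: R₀ = 0.53×0 + 0.38×223 + 0.30×355 = 191.2400
Highest R₀: strategy C with 191.2400.

191.24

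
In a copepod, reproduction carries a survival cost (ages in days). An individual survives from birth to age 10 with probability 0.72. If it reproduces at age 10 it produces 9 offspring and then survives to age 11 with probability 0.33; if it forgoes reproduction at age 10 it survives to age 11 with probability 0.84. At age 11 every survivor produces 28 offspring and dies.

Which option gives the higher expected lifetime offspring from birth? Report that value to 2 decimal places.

16.93

breed at age 10: R₀ = 0.72 × (9 + 0.33 × 28) = 0.72 × 18.2400 = 13.1328
delay to age 11: R₀ = 0.72 × (0.84 × 28) = 0.72 × 23.5200 = 16.9344
Higher: delay to age 11 (16.9344).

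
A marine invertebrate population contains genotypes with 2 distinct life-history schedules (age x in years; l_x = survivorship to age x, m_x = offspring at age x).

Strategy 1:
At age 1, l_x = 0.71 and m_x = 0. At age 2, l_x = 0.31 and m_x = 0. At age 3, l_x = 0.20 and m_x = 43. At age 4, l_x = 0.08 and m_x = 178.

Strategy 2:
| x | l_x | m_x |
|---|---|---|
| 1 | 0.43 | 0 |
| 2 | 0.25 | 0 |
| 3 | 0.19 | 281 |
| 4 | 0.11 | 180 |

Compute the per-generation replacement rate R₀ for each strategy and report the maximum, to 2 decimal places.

73.19

Strategy 1: R₀ = 0.71×0 + 0.31×0 + 0.20×43 + 0.08×178 = 22.8400
Strategy 2: R₀ = 0.43×0 + 0.25×0 + 0.19×281 + 0.11×180 = 73.1900
Highest R₀: strategy 2 with 73.1900.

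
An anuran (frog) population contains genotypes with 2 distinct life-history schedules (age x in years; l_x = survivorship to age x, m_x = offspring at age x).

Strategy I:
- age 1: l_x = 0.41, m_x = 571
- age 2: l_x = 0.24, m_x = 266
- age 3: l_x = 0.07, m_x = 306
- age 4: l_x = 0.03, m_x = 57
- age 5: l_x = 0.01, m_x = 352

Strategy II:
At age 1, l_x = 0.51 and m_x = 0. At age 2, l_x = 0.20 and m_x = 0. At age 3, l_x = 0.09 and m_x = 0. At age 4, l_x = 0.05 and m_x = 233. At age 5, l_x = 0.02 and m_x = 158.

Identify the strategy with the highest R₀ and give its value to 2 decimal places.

324.60

Strategy I: R₀ = 0.41×571 + 0.24×266 + 0.07×306 + 0.03×57 + 0.01×352 = 324.6000
Strategy II: R₀ = 0.51×0 + 0.20×0 + 0.09×0 + 0.05×233 + 0.02×158 = 14.8100
Highest R₀: strategy I with 324.6000.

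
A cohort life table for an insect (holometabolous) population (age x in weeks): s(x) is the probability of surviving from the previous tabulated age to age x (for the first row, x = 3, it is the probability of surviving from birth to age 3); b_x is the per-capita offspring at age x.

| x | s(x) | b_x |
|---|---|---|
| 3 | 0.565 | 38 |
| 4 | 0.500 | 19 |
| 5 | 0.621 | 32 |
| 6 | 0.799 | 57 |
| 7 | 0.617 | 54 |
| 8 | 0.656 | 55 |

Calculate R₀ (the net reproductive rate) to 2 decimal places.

Survivorship from birth: l_x = s_3·s_4·…·s_x.
  l_3 = 0.56500
  l_4 = 0.28250
  l_5 = 0.17543
  l_6 = 0.14017
  l_7 = 0.08649
  l_8 = 0.05673
R₀ = Σ l_x b_x:
  age 3: 0.56500 × 38 = 21.4700
  age 4: 0.28250 × 19 = 5.3675
  age 5: 0.17543 × 32 = 5.6138
  age 6: 0.14017 × 57 = 7.9897
  age 7: 0.08649 × 54 = 4.6705
  age 8: 0.05673 × 55 = 3.1202
R₀ = 21.4700 + 5.3675 + 5.6138 + 7.9897 + 4.6705 + 3.1202 = 48.2316

48.23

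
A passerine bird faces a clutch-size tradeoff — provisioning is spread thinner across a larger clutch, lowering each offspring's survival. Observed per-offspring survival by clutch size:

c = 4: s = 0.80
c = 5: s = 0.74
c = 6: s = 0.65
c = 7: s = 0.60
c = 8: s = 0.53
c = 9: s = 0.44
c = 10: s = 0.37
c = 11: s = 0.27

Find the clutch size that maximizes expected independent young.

8

Expected independent young = c × s(c):
  c=4: 4 × 0.80 = 3.200
  c=5: 5 × 0.74 = 3.700
  c=6: 6 × 0.65 = 3.900
  c=7: 7 × 0.60 = 4.200
  c=8: 8 × 0.53 = 4.240
  c=9: 9 × 0.44 = 3.960
  c=10: 10 × 0.37 = 3.700
  c=11: 11 × 0.27 = 2.970
Maximum at c = 8 (4.240 independent young).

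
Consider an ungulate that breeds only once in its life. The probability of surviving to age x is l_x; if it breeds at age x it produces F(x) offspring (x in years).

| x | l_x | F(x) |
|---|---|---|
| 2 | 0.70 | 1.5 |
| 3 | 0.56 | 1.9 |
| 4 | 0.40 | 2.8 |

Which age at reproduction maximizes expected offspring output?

4

Expected offspring if breeding at age x = l_x × F(x):
  age 2: 0.70 × 1.5 = 1.050
  age 3: 0.56 × 1.9 = 1.064
  age 4: 0.40 × 2.8 = 1.120
Maximum at age 4 (1.120).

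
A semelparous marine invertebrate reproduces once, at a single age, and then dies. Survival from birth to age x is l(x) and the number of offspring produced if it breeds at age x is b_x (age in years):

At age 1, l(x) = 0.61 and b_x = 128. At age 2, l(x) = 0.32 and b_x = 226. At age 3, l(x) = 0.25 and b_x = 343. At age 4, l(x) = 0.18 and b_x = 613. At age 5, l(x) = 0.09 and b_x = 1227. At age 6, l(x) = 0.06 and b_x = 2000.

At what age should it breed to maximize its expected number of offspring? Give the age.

6

Expected offspring if breeding at age x = l(x) × b_x:
  age 1: 0.61 × 128 = 78.080
  age 2: 0.32 × 226 = 72.320
  age 3: 0.25 × 343 = 85.750
  age 4: 0.18 × 613 = 110.340
  age 5: 0.09 × 1227 = 110.430
  age 6: 0.06 × 2000 = 120.000
Maximum at age 6 (120.000).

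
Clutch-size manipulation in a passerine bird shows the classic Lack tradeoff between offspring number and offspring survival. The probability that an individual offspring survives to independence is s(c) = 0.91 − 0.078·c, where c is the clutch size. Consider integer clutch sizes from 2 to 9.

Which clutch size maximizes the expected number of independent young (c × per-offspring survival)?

Expected independent young = c × s(c):
  c=2: 2 × 0.754 = 1.508
  c=3: 3 × 0.676 = 2.028
  c=4: 4 × 0.598 = 2.392
  c=5: 5 × 0.520 = 2.600
  c=6: 6 × 0.442 = 2.652
  c=7: 7 × 0.364 = 2.548
  c=8: 8 × 0.286 = 2.288
  c=9: 9 × 0.208 = 1.872
Maximum at c = 6 (2.652 independent young).

6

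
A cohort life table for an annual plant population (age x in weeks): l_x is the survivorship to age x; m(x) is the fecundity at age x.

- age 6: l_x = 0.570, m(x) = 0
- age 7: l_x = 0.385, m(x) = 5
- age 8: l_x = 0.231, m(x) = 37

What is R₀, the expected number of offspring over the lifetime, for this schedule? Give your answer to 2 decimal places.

R₀ = Σ l_x m(x):
  age 6: 0.570 × 0 = 0.0000
  age 7: 0.385 × 5 = 1.9250
  age 8: 0.231 × 37 = 8.5470
R₀ = 0.0000 + 1.9250 + 8.5470 = 10.4720

10.47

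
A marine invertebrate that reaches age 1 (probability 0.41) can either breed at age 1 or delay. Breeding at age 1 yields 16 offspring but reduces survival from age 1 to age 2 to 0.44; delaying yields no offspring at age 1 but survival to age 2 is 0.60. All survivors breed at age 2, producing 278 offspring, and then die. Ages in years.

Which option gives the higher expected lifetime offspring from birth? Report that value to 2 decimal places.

68.39

breed at age 1: R₀ = 0.41 × (16 + 0.44 × 278) = 0.41 × 138.3200 = 56.7112
delay to age 2: R₀ = 0.41 × (0.60 × 278) = 0.41 × 166.8000 = 68.3880
Higher: delay to age 2 (68.3880).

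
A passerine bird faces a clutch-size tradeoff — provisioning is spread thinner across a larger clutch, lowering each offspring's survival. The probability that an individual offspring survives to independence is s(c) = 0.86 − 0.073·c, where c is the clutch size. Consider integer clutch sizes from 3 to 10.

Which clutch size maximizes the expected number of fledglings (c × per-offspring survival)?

Expected fledglings = c × s(c):
  c=3: 3 × 0.641 = 1.923
  c=4: 4 × 0.568 = 2.272
  c=5: 5 × 0.495 = 2.475
  c=6: 6 × 0.422 = 2.532
  c=7: 7 × 0.349 = 2.443
  c=8: 8 × 0.276 = 2.208
  c=9: 9 × 0.203 = 1.827
  c=10: 10 × 0.130 = 1.300
Maximum at c = 6 (2.532 fledglings).

6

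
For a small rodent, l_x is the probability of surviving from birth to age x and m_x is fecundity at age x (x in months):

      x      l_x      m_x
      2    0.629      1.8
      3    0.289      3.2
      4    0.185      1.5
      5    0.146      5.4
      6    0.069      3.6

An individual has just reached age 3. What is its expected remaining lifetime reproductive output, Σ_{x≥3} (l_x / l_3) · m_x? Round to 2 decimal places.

l_3 = 0.289. Conditional survival from age 3 to x is l_x / l_3.
  x=3: (0.289/0.289) × 3.2 = 3.2000
  x=4: (0.185/0.289) × 1.5 = 0.9602
  x=5: (0.146/0.289) × 5.4 = 2.7280
  x=6: (0.069/0.289) × 3.6 = 0.8595
Sum = 3.2000 + 0.9602 + 2.7280 + 0.8595 = 7.7478

7.75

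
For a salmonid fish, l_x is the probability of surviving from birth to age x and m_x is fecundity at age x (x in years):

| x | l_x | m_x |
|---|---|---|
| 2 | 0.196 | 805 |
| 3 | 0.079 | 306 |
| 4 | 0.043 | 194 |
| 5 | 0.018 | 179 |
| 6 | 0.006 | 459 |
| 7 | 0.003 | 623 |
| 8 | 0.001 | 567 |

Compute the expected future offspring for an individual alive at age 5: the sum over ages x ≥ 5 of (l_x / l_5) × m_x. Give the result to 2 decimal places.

467.33

l_5 = 0.018. Conditional survival from age 5 to x is l_x / l_5.
  x=5: (0.018/0.018) × 179 = 179.0000
  x=6: (0.006/0.018) × 459 = 153.0000
  x=7: (0.003/0.018) × 623 = 103.8333
  x=8: (0.001/0.018) × 567 = 31.5000
Sum = 179.0000 + 153.0000 + 103.8333 + 31.5000 = 467.3333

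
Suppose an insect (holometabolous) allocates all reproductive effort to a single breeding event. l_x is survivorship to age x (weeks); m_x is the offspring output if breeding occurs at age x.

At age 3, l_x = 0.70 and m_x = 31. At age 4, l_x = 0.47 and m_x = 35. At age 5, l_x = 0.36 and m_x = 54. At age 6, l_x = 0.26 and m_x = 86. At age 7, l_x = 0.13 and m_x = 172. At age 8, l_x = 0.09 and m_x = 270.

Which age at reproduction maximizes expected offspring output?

8

Expected offspring if breeding at age x = l_x × m_x:
  age 3: 0.70 × 31 = 21.700
  age 4: 0.47 × 35 = 16.450
  age 5: 0.36 × 54 = 19.440
  age 6: 0.26 × 86 = 22.360
  age 7: 0.13 × 172 = 22.360
  age 8: 0.09 × 270 = 24.300
Maximum at age 8 (24.300).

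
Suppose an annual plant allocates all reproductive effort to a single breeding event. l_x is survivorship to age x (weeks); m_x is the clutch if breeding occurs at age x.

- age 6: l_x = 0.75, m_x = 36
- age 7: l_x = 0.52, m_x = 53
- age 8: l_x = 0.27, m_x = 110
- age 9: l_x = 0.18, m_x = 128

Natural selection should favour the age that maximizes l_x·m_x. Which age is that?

8

Expected offspring if breeding at age x = l_x × m_x:
  age 6: 0.75 × 36 = 27.000
  age 7: 0.52 × 53 = 27.560
  age 8: 0.27 × 110 = 29.700
  age 9: 0.18 × 128 = 23.040
Maximum at age 8 (29.700).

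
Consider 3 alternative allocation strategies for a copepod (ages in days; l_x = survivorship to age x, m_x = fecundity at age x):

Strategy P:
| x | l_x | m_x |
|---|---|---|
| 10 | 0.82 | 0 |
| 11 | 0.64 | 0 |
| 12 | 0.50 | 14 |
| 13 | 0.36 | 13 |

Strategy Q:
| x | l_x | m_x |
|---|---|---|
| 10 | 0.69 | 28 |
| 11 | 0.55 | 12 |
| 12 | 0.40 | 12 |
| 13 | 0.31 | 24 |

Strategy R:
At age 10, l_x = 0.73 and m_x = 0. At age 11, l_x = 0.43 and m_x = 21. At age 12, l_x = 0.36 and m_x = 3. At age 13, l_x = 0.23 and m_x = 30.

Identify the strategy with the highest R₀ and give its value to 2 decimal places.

Strategy P: R₀ = 0.82×0 + 0.64×0 + 0.50×14 + 0.36×13 = 11.6800
Strategy Q: R₀ = 0.69×28 + 0.55×12 + 0.40×12 + 0.31×24 = 38.1600
Strategy R: R₀ = 0.73×0 + 0.43×21 + 0.36×3 + 0.23×30 = 17.0100
Highest R₀: strategy Q with 38.1600.

38.16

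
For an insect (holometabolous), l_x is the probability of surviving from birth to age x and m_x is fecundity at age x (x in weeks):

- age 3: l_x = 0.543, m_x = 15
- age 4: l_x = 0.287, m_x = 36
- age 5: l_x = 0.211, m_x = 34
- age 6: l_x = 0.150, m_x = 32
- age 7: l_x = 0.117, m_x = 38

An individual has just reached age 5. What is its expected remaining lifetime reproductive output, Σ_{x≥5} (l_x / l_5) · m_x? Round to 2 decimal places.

l_5 = 0.211. Conditional survival from age 5 to x is l_x / l_5.
  x=5: (0.211/0.211) × 34 = 34.0000
  x=6: (0.150/0.211) × 32 = 22.7488
  x=7: (0.117/0.211) × 38 = 21.0711
Sum = 34.0000 + 22.7488 + 21.0711 = 77.8199

77.82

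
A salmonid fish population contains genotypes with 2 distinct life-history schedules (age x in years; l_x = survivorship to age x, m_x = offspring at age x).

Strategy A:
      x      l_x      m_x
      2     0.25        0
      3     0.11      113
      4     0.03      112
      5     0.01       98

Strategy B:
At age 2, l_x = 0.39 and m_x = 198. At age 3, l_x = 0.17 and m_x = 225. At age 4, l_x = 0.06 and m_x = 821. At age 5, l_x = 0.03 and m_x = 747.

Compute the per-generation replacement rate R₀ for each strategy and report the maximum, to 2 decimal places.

Strategy A: R₀ = 0.25×0 + 0.11×113 + 0.03×112 + 0.01×98 = 16.7700
Strategy B: R₀ = 0.39×198 + 0.17×225 + 0.06×821 + 0.03×747 = 187.1400
Highest R₀: strategy B with 187.1400.

187.14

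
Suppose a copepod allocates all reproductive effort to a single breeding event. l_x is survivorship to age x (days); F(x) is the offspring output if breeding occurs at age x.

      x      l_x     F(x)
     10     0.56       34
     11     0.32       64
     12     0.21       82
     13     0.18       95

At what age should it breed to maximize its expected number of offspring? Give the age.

11

Expected offspring if breeding at age x = l_x × F(x):
  age 10: 0.56 × 34 = 19.040
  age 11: 0.32 × 64 = 20.480
  age 12: 0.21 × 82 = 17.220
  age 13: 0.18 × 95 = 17.100
Maximum at age 11 (20.480).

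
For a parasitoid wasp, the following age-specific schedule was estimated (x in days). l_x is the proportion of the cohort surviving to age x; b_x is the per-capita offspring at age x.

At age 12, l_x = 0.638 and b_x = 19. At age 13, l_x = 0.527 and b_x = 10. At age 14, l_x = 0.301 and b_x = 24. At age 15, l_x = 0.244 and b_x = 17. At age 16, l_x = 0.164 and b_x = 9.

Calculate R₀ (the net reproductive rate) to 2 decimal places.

30.24

R₀ = Σ l_x b_x:
  age 12: 0.638 × 19 = 12.1220
  age 13: 0.527 × 10 = 5.2700
  age 14: 0.301 × 24 = 7.2240
  age 15: 0.244 × 17 = 4.1480
  age 16: 0.164 × 9 = 1.4760
R₀ = 12.1220 + 5.2700 + 7.2240 + 4.1480 + 1.4760 = 30.2400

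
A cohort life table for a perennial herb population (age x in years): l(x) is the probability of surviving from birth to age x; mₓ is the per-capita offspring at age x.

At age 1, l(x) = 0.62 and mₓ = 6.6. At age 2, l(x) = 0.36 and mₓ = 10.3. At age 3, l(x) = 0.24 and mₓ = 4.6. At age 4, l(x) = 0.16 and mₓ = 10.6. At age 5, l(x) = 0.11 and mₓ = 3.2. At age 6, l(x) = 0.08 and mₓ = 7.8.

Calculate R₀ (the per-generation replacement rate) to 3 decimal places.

11.576

R₀ = Σ l(x) mₓ:
  age 1: 0.62 × 6.6 = 4.0920
  age 2: 0.36 × 10.3 = 3.7080
  age 3: 0.24 × 4.6 = 1.1040
  age 4: 0.16 × 10.6 = 1.6960
  age 5: 0.11 × 3.2 = 0.3520
  age 6: 0.08 × 7.8 = 0.6240
R₀ = 4.0920 + 3.7080 + 1.1040 + 1.6960 + 0.3520 + 0.6240 = 11.5760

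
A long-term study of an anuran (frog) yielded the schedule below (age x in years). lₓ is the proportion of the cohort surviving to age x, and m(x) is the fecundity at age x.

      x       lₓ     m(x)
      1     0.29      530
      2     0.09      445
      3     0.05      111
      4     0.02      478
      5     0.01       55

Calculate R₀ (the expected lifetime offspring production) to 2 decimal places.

209.41

R₀ = Σ lₓ m(x):
  age 1: 0.29 × 530 = 153.7000
  age 2: 0.09 × 445 = 40.0500
  age 3: 0.05 × 111 = 5.5500
  age 4: 0.02 × 478 = 9.5600
  age 5: 0.01 × 55 = 0.5500
R₀ = 153.7000 + 40.0500 + 5.5500 + 9.5600 + 0.5500 = 209.4100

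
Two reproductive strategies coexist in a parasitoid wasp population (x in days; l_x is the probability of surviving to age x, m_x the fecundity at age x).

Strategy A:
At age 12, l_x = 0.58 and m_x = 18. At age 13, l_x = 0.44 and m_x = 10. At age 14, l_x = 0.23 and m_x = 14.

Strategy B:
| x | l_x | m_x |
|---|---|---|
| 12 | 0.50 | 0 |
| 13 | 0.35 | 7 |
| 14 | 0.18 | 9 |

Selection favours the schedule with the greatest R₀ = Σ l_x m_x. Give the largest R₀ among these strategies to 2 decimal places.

18.06

Strategy A: R₀ = 0.58×18 + 0.44×10 + 0.23×14 = 18.0600
Strategy B: R₀ = 0.50×0 + 0.35×7 + 0.18×9 = 4.0700
Highest R₀: strategy A with 18.0600.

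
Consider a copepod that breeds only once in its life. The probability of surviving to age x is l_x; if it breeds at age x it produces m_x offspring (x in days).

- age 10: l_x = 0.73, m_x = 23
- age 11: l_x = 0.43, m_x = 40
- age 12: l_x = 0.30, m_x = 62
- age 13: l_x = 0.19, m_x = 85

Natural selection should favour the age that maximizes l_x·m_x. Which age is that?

Expected offspring if breeding at age x = l_x × m_x:
  age 10: 0.73 × 23 = 16.790
  age 11: 0.43 × 40 = 17.200
  age 12: 0.30 × 62 = 18.600
  age 13: 0.19 × 85 = 16.150
Maximum at age 12 (18.600).

12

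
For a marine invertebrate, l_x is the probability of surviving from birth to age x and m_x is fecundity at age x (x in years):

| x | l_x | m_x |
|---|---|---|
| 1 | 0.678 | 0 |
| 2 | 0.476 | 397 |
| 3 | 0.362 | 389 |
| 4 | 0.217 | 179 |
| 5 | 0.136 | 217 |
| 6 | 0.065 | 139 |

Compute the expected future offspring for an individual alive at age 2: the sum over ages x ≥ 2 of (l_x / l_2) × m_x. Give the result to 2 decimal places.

855.42

l_2 = 0.476. Conditional survival from age 2 to x is l_x / l_2.
  x=2: (0.476/0.476) × 397 = 397.0000
  x=3: (0.362/0.476) × 389 = 295.8361
  x=4: (0.217/0.476) × 179 = 81.6029
  x=5: (0.136/0.476) × 217 = 62.0000
  x=6: (0.065/0.476) × 139 = 18.9811
Sum = 397.0000 + 295.8361 + 81.6029 + 62.0000 + 18.9811 = 855.4202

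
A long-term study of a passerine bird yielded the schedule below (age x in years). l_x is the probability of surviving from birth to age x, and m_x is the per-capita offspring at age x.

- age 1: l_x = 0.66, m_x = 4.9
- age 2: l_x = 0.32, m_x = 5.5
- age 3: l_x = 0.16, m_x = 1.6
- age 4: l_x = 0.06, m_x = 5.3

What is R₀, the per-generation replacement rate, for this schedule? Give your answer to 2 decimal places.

R₀ = Σ l_x m_x:
  age 1: 0.66 × 4.9 = 3.2340
  age 2: 0.32 × 5.5 = 1.7600
  age 3: 0.16 × 1.6 = 0.2560
  age 4: 0.06 × 5.3 = 0.3180
R₀ = 3.2340 + 1.7600 + 0.2560 + 0.3180 = 5.5680

5.57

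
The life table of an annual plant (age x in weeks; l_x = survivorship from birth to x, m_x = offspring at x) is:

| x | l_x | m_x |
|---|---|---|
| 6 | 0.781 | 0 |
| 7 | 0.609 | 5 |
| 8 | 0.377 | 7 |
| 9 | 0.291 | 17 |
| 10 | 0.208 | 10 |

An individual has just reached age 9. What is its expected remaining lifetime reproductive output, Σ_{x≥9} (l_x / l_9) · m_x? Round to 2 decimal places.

l_9 = 0.291. Conditional survival from age 9 to x is l_x / l_9.
  x=9: (0.291/0.291) × 17 = 17.0000
  x=10: (0.208/0.291) × 10 = 7.1478
Sum = 17.0000 + 7.1478 = 24.1478

24.15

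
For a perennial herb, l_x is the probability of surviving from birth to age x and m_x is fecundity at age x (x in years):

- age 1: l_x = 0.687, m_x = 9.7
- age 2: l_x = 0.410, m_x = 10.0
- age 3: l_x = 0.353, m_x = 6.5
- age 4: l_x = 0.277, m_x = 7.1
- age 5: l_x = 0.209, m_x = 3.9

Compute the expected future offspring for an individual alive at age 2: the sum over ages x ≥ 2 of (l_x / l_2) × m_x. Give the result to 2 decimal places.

l_2 = 0.410. Conditional survival from age 2 to x is l_x / l_2.
  x=2: (0.410/0.410) × 10.0 = 10.0000
  x=3: (0.353/0.410) × 6.5 = 5.5963
  x=4: (0.277/0.410) × 7.1 = 4.7968
  x=5: (0.209/0.410) × 3.9 = 1.9880
Sum = 10.0000 + 5.5963 + 4.7968 + 1.9880 = 22.3812

22.38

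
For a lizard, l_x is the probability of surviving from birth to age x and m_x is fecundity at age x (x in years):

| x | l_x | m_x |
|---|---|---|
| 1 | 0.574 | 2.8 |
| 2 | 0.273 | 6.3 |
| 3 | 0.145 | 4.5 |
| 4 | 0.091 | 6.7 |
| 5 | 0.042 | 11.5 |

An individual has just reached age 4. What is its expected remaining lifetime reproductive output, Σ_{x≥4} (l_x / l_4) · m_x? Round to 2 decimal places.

12.01

l_4 = 0.091. Conditional survival from age 4 to x is l_x / l_4.
  x=4: (0.091/0.091) × 6.7 = 6.7000
  x=5: (0.042/0.091) × 11.5 = 5.3077
Sum = 6.7000 + 5.3077 = 12.0077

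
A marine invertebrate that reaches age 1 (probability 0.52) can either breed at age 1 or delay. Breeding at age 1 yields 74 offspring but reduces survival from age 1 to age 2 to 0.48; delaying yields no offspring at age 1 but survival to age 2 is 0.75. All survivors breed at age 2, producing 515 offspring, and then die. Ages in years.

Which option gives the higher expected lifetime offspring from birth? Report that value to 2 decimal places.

breed at age 1: R₀ = 0.52 × (74 + 0.48 × 515) = 0.52 × 321.2000 = 167.0240
delay to age 2: R₀ = 0.52 × (0.75 × 515) = 0.52 × 386.2500 = 200.8500
Higher: delay to age 2 (200.8500).

200.85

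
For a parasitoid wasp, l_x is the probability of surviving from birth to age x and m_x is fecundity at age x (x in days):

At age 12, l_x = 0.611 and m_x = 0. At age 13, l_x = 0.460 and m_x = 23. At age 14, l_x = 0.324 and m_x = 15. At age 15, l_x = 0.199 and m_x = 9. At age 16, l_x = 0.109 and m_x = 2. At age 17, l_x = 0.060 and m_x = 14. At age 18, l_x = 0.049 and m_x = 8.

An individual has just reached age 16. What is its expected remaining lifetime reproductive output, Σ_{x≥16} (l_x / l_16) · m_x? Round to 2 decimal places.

13.30

l_16 = 0.109. Conditional survival from age 16 to x is l_x / l_16.
  x=16: (0.109/0.109) × 2 = 2.0000
  x=17: (0.060/0.109) × 14 = 7.7064
  x=18: (0.049/0.109) × 8 = 3.5963
Sum = 2.0000 + 7.7064 + 3.5963 = 13.3028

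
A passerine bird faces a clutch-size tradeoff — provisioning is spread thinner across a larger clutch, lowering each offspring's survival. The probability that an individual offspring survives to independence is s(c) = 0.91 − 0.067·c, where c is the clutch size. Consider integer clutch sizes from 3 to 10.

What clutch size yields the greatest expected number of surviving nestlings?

7

Expected surviving nestlings = c × s(c):
  c=3: 3 × 0.709 = 2.127
  c=4: 4 × 0.642 = 2.568
  c=5: 5 × 0.575 = 2.875
  c=6: 6 × 0.508 = 3.048
  c=7: 7 × 0.441 = 3.087
  c=8: 8 × 0.374 = 2.992
  c=9: 9 × 0.307 = 2.763
  c=10: 10 × 0.240 = 2.400
Maximum at c = 7 (3.087 surviving nestlings).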